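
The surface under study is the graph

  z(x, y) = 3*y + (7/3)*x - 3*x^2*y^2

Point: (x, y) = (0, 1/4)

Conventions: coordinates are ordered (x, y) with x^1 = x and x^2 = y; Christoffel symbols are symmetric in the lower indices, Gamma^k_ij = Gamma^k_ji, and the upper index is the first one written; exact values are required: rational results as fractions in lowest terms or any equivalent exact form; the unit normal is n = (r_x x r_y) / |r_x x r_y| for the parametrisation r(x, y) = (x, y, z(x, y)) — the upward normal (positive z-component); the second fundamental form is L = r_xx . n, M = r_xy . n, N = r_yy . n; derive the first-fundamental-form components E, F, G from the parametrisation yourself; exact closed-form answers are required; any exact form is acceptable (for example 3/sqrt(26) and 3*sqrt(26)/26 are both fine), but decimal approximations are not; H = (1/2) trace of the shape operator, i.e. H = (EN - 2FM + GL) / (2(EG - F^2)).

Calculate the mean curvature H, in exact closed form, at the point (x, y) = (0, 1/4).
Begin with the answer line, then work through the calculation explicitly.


Answer: H = -405*sqrt(139)/154568

z_x = 7/3, z_y = 3, z_xx = -3/8, z_xy = 0, z_yy = 0
E = 58/9, F = 7, G = 10; answer radicand W^2 = 139/9
unnormalised second-form numerators: l = -3/8, m = 0, n = 0; L = l/sqrt(139/9), and similarly M = m/sqrt(W^2), N = n/sqrt(W^2)
H = (E*n - 2*F*m + G*l) / (2*(EG - F^2)*sqrt(W^2)); E*n - 2*F*m + G*l = -15/4, EG - F^2 = 139/9, so H = (-135/1112)/sqrt(139/9)


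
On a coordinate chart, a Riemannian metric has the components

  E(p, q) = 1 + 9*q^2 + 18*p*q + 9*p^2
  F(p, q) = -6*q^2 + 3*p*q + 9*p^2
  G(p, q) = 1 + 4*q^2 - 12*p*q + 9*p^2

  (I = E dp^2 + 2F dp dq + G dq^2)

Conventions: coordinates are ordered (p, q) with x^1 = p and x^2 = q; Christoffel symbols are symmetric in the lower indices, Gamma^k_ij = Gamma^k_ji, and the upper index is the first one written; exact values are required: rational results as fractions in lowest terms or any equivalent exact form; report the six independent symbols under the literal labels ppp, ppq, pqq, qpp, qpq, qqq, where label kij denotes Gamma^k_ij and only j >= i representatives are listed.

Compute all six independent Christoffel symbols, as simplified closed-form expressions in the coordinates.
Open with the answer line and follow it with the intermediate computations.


Answer: Gamma_ppp = (9*p + 9*q)/(18*p^2 + 6*p*q + 13*q^2 + 1), Gamma_ppq = (9*p + 9*q)/(18*p^2 + 6*p*q + 13*q^2 + 1), Gamma_pqq = (-6*p - 6*q)/(18*p^2 + 6*p*q + 13*q^2 + 1), Gamma_qpp = (9*p - 6*q)/(18*p^2 + 6*p*q + 13*q^2 + 1), Gamma_qpq = (9*p - 6*q)/(18*p^2 + 6*p*q + 13*q^2 + 1), Gamma_qqq = (-6*p + 4*q)/(18*p^2 + 6*p*q + 13*q^2 + 1)

E = 1 + 9*q^2 + 18*p*q + 9*p^2; F = -6*q^2 + 3*p*q + 9*p^2; G = 1 + 4*q^2 - 12*p*q + 9*p^2
Gamma^k_ij = (1/2) g^{kl} (d_i g_jl + d_j g_il - d_l g_ij), with g^inv = (1/(EG-F^2)) [[G, -F], [-F, E]]
first partials: E_p = 18*q + 18*p, E_q = 18*q + 18*p, F_p = 3*q + 18*p, F_q = -12*q + 3*p, G_p = -12*q + 18*p, G_q = 8*q - 12*p
D = EG - F^2 = 1 + 13*q^2 + 6*p*q + 18*p^2
expanded: Gamma^p_pp = (G E_p - 2F F_p + F E_q)/(2D), Gamma^p_pq = (G E_q - F G_p)/(2D), Gamma^p_qq = (2G F_q - G G_p - F G_q)/(2D), Gamma^q_pp = (2E F_p - E E_q - F E_p)/(2D), Gamma^q_pq = (E G_p - F E_q)/(2D), Gamma^q_qq = (E G_q - 2F F_q + F G_p)/(2D); substitute and cancel common factors


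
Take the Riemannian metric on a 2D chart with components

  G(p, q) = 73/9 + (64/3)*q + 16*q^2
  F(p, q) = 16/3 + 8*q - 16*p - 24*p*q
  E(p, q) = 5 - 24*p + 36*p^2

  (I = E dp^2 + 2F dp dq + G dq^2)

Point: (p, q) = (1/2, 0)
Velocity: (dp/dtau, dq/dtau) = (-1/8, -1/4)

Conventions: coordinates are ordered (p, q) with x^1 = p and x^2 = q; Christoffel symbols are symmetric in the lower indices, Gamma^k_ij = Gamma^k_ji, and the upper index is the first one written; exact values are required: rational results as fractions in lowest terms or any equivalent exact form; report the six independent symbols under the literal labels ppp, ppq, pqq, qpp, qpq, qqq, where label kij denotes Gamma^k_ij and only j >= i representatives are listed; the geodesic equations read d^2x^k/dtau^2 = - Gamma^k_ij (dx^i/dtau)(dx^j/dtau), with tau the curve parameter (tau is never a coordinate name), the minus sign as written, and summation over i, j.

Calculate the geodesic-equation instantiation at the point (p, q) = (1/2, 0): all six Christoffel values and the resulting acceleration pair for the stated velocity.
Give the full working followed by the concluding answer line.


E = 2, F = -8/3, G = 73/9 at the point
E_p = 12, E_q = 0, F_p = -16, F_q = -4, G_p = 0, G_q = 64/3
EG - F^2 = 82/9;  g^inv = (9/82) * [[73/9, 8/3], [8/3, 2]]
first-kind symbols [ij,l] = (1/2)(d_i g_jl + d_j g_il - d_l g_ij): [pp,p] = E_p/2 = 6, [pp,q] = F_p - E_q/2 = -16, [pq,p] = E_q/2 = 0, [pq,q] = G_p/2 = 0, [qq,p] = F_q - G_p/2 = -4, [qq,q] = G_q/2 = 32/3
Gamma^p_ij = (G*[ij,p] - F*[ij,q])/(EG - F^2), Gamma^q_ij = (E*[ij,q] - F*[ij,p])/(EG - F^2)
Gamma_ppp = 27/41, Gamma_ppq = 0, Gamma_pqq = -18/41, Gamma_qpp = -72/41, Gamma_qpq = 0, Gamma_qqq = 48/41
d^2p/dtau^2 = -(Gamma_ppp*(-1/8)^2 + 2*Gamma_ppq*(-1/8)*(-1/4) + Gamma_pqq*(-1/4)^2) = 45/2624
d^2q/dtau^2 = -(Gamma_qpp*(-1/8)^2 + 2*Gamma_qpq*(-1/8)*(-1/4) + Gamma_qqq*(-1/4)^2) = -15/328

Answer: Gamma_ppp = 27/41, Gamma_ppq = 0, Gamma_pqq = -18/41, Gamma_qpp = -72/41, Gamma_qpq = 0, Gamma_qqq = 48/41; accelerations (d^2p/dtau^2, d^2q/dtau^2) = (45/2624, -15/328)


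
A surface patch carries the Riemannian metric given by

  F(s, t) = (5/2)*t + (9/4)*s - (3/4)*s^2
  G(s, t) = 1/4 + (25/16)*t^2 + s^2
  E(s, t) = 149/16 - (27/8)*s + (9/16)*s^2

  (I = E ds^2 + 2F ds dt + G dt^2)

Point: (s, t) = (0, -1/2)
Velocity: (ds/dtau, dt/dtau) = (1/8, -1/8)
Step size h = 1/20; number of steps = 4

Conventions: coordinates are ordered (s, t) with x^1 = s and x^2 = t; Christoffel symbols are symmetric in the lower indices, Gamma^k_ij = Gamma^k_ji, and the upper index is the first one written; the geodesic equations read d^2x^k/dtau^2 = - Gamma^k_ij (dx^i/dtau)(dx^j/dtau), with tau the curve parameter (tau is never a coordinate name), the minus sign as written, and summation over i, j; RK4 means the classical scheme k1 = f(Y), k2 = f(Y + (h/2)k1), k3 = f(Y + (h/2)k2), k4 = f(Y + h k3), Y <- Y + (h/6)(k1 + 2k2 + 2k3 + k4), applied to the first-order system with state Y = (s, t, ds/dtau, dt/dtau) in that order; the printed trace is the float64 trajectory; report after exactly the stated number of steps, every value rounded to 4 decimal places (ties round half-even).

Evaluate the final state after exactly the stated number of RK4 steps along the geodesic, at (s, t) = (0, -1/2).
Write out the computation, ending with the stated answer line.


f(Y) = (ds/dtau, dt/dtau, -Gamma^s_ij Y'^i Y'^j, -Gamma^t_ij Y'^i Y'^j) with the Gammas evaluated at the stage position; h = 0.050000; intermediate values shown to 6 dp
step 0: s = 0.0000, t = -0.5000, ds/dtau = 0.1250, dt/dtau = -0.1250
step 1:
  k1: at (s, t) = (0.000000, -0.500000), (ds/dtau, dt/dtau) = (0.125000, -0.125000); Gamma_sss = 0.393214, Gamma_sst = 0.000000, Gamma_stt = 0.141938, Gamma_tss = 4.279441, Gamma_tst = 0.000000, Gamma_ttt = -0.942559; k1 = (0.125000, -0.125000, -0.008362, -0.052139)
  k2: at (s, t) = (0.003125, -0.503125), (ds/dtau, dt/dtau) = (0.124791, -0.126303); Gamma_sss = 0.387413, Gamma_sst = 0.000880, Gamma_stt = 0.141553, Gamma_tss = 4.228885, Gamma_tst = 0.006547, Gamma_ttt = -0.943531; k2 = (0.124791, -0.126303, -0.008263, -0.050597)
  k3: at (s, t) = (0.003120, -0.503158), (ds/dtau, dt/dtau) = (0.124793, -0.126265); Gamma_sss = 0.387420, Gamma_sst = 0.000879, Gamma_stt = 0.141543, Gamma_tss = 4.228632, Gamma_tst = 0.006535, Gamma_ttt = -0.943533; k3 = (0.124793, -0.126265, -0.008262, -0.050606)
  k4: at (s, t) = (0.006240, -0.506313), (ds/dtau, dt/dtau) = (0.124587, -0.127530); Gamma_sss = 0.381685, Gamma_sst = 0.001744, Gamma_stt = 0.141161, Gamma_tss = 4.178392, Gamma_tst = 0.012947, Gamma_ttt = -0.944392; k4 = (0.124587, -0.127530, -0.008165, -0.049086)
  Y <- Y + (h/6)(k1 + 2k2 + 2k3 + k4): s = 0.0062, t = -0.5063, ds/dtau = 0.1246, dt/dtau = -0.1275
step 2:
  k1: at (s, t) = (0.006240, -0.506314), (ds/dtau, dt/dtau) = (0.124587, -0.127530); Gamma_sss = 0.381685, Gamma_sst = 0.001744, Gamma_stt = 0.141161, Gamma_tss = 4.178387, Gamma_tst = 0.012947, Gamma_ttt = -0.944392; k1 = (0.124587, -0.127530, -0.008165, -0.049085)
  k2: at (s, t) = (0.009354, -0.509502), (ds/dtau, dt/dtau) = (0.124383, -0.128757); Gamma_sss = 0.376014, Gamma_sst = 0.002595, Gamma_stt = 0.140783, Gamma_tss = 4.128453, Gamma_tst = 0.019224, Gamma_ttt = -0.945139; k2 = (0.124383, -0.128757, -0.008068, -0.047587)
  k3: at (s, t) = (0.009349, -0.509533), (ds/dtau, dt/dtau) = (0.124385, -0.128720); Gamma_sss = 0.376021, Gamma_sst = 0.002594, Gamma_stt = 0.140774, Gamma_tss = 4.128221, Gamma_tst = 0.019212, Gamma_ttt = -0.945140; k3 = (0.124385, -0.128720, -0.008067, -0.047595)
  k4: at (s, t) = (0.012459, -0.512750), (ds/dtau, dt/dtau) = (0.124183, -0.129910); Gamma_sss = 0.370415, Gamma_sst = 0.003430, Gamma_stt = 0.140399, Gamma_tss = 4.078633, Gamma_tst = 0.025357, Gamma_ttt = -0.945777; k4 = (0.124183, -0.129910, -0.007971, -0.046119)
  Y <- Y + (h/6)(k1 + 2k2 + 2k3 + k4): s = 0.0125, t = -0.5128, ds/dtau = 0.1242, dt/dtau = -0.1299
step 3:
  k1: at (s, t) = (0.012459, -0.512751), (ds/dtau, dt/dtau) = (0.124183, -0.129910); Gamma_sss = 0.370415, Gamma_sst = 0.003430, Gamma_stt = 0.140399, Gamma_tss = 4.078628, Gamma_tst = 0.025357, Gamma_ttt = -0.945777; k1 = (0.124183, -0.129910, -0.007971, -0.046119)
  k2: at (s, t) = (0.015563, -0.515998), (ds/dtau, dt/dtau) = (0.123984, -0.131063); Gamma_sss = 0.364873, Gamma_sst = 0.004252, Gamma_stt = 0.140028, Gamma_tss = 4.029374, Gamma_tst = 0.031369, Gamma_ttt = -0.946306; k2 = (0.123984, -0.131063, -0.007876, -0.044665)
  k3: at (s, t) = (0.015558, -0.516027), (ds/dtau, dt/dtau) = (0.123987, -0.131027); Gamma_sss = 0.364879, Gamma_sst = 0.004251, Gamma_stt = 0.140019, Gamma_tss = 4.029163, Gamma_tst = 0.031358, Gamma_ttt = -0.946306; k3 = (0.123987, -0.131027, -0.007875, -0.044674)
  k4: at (s, t) = (0.018658, -0.519302), (ds/dtau, dt/dtau) = (0.123790, -0.132144); Gamma_sss = 0.359401, Gamma_sst = 0.005059, Gamma_stt = 0.139652, Gamma_tss = 3.980281, Gamma_tst = 0.037240, Gamma_ttt = -0.946729; k4 = (0.123790, -0.132144, -0.007781, -0.043243)
  Y <- Y + (h/6)(k1 + 2k2 + 2k3 + k4): s = 0.0187, t = -0.5193, ds/dtau = 0.1238, dt/dtau = -0.1321
step 4:
  k1: at (s, t) = (0.018658, -0.519302), (ds/dtau, dt/dtau) = (0.123790, -0.132144); Gamma_sss = 0.359401, Gamma_sst = 0.005059, Gamma_stt = 0.139652, Gamma_tss = 3.980276, Gamma_tst = 0.037240, Gamma_ttt = -0.946729; k1 = (0.123790, -0.132144, -0.007781, -0.043243)
  k2: at (s, t) = (0.021753, -0.522606), (ds/dtau, dt/dtau) = (0.123595, -0.133225); Gamma_sss = 0.353985, Gamma_sst = 0.005854, Gamma_stt = 0.139288, Gamma_tss = 3.931755, Gamma_tst = 0.042994, Gamma_ttt = -0.947047; k2 = (0.123595, -0.133225, -0.007687, -0.041836)
  k3: at (s, t) = (0.021748, -0.522633), (ds/dtau, dt/dtau) = (0.123598, -0.133190); Gamma_sss = 0.353992, Gamma_sst = 0.005852, Gamma_stt = 0.139281, Gamma_tss = 3.931564, Gamma_tst = 0.042982, Gamma_ttt = -0.947046; k3 = (0.123598, -0.133190, -0.007686, -0.041845)
  k4: at (s, t) = (0.024838, -0.525962), (ds/dtau, dt/dtau) = (0.123405, -0.134236); Gamma_sss = 0.348639, Gamma_sst = 0.006634, Gamma_stt = 0.138921, Gamma_tss = 3.883438, Gamma_tst = 0.048609, Gamma_ttt = -0.947261; k4 = (0.123405, -0.134236, -0.007593, -0.040461)
  Y <- Y + (h/6)(k1 + 2k2 + 2k3 + k4): s = 0.0248, t = -0.5260, ds/dtau = 0.1234, dt/dtau = -0.1342

Answer: s = 0.0248, t = -0.5260, ds/dtau = 0.1234, dt/dtau = -0.1342


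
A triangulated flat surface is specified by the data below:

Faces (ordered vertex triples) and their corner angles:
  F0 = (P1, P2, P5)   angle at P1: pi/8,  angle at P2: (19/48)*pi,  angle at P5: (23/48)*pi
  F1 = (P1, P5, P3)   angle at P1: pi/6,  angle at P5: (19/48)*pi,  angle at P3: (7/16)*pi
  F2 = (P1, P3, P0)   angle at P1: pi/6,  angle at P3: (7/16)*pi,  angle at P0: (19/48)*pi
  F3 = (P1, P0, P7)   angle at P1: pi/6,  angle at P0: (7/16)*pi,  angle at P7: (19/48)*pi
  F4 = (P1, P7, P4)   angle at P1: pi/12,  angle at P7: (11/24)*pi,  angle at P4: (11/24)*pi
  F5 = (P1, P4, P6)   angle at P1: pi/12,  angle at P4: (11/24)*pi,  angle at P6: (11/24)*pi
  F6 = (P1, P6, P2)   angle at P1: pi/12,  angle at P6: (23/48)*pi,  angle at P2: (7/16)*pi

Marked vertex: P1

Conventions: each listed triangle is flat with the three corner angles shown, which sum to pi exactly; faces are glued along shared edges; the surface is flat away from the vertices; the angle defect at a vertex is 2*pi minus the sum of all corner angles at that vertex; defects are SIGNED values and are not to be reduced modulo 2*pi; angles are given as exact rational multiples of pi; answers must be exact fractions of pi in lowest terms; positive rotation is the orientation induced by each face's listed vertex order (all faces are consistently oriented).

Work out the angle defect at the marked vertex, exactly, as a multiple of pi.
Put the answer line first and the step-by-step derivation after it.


Answer: defect(P1) = (9/8)*pi

Sum of corner angles at P1: (7/8)*pi
defect = 2*pi - (7/8)*pi


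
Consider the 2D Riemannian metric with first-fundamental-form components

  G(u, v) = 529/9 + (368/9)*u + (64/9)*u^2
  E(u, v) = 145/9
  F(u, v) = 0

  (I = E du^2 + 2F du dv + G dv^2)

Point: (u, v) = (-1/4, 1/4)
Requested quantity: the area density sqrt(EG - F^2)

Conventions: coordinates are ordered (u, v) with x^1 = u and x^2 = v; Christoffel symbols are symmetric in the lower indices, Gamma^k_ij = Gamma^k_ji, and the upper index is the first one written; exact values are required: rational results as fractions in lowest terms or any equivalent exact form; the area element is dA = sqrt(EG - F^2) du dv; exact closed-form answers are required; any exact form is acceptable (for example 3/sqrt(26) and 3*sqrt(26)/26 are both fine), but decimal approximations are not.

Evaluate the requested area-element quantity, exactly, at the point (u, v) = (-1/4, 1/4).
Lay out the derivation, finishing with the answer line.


E = 145/9, F = 0, G = 49; EG - F^2 = 7105/9

Answer: sqrt(EG - F^2) = 7*sqrt(145)/3


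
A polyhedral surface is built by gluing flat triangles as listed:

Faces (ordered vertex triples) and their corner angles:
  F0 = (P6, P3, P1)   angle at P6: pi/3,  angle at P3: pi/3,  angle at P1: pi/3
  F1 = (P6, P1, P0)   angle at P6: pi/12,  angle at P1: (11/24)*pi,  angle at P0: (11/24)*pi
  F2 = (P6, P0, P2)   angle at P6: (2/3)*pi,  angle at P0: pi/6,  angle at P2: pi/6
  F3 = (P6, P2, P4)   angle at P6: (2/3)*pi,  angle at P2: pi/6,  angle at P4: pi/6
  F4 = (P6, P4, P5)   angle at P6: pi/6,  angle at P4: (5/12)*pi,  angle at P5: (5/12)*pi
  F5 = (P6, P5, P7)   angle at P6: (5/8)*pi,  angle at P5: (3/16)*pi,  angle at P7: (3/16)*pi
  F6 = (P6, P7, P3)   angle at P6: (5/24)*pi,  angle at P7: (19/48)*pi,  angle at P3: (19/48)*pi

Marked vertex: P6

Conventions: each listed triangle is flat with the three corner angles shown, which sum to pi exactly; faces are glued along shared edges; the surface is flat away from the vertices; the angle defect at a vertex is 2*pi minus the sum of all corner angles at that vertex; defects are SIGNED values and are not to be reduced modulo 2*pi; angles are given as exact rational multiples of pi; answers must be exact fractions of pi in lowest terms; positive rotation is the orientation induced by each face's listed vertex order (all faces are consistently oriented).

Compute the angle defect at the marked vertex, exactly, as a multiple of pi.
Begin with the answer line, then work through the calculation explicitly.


Answer: defect(P6) = (-3/4)*pi

Sum of corner angles at P6: (11/4)*pi
defect = 2*pi - (11/4)*pi


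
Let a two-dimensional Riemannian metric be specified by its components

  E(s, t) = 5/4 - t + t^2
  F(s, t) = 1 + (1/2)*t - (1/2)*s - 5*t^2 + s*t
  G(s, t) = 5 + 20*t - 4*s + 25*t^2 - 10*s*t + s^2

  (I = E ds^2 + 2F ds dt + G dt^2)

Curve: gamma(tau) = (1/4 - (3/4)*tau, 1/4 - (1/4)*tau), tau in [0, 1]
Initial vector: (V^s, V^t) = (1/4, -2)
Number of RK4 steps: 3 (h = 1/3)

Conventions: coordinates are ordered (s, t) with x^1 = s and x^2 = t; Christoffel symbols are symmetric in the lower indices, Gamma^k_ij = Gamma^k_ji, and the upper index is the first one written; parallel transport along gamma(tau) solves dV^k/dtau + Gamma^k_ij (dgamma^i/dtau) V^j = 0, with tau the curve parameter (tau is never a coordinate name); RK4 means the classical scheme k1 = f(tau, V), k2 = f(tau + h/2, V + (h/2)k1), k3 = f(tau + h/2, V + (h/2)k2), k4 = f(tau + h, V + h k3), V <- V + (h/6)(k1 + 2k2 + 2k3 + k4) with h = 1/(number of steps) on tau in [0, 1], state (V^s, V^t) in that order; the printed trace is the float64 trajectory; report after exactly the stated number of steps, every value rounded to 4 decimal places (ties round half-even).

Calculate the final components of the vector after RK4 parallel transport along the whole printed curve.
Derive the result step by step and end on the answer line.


gamma'(tau) = (-3/4, -1/4); f(tau, V)^k = -Gamma^k_ij(gamma(tau)) gamma'^i(tau) V^j; h = 1/3; intermediate values shown to 6 dp
curve data and Christoffel symbols at the stage parameters:
  tau = 0.000000: gamma = (0.250000, 0.250000), gamma' = (-0.750000, -0.250000); Gamma_sss = 0.000000, Gamma_sst = -0.024845, Gamma_stt = 0.124224, Gamma_tss = 0.000000, Gamma_tst = -0.298137, Gamma_ttt = 1.490683
  tau = 0.166667: gamma = (0.125000, 0.208333), gamma' = (-0.750000, -0.250000); Gamma_sss = 0.000000, Gamma_sst = -0.030407, Gamma_stt = 0.152036, Gamma_tss = 0.000000, Gamma_tst = -0.304072, Gamma_ttt = 1.520362
  tau = 0.333333: gamma = (0.000000, 0.166667), gamma' = (-0.750000, -0.250000); Gamma_sss = 0.000000, Gamma_sst = -0.036474, Gamma_stt = 0.182371, Gamma_tss = 0.000000, Gamma_tst = -0.310030, Gamma_ttt = 1.550152
  tau = 0.500000: gamma = (-0.125000, 0.125000), gamma' = (-0.750000, -0.250000); Gamma_sss = 0.000000, Gamma_sst = -0.043088, Gamma_stt = 0.215440, Gamma_tss = 0.000000, Gamma_tst = -0.315978, Gamma_ttt = 1.579892
  tau = 0.666667: gamma = (-0.250000, 0.083333), gamma' = (-0.750000, -0.250000); Gamma_sss = 0.000000, Gamma_sst = -0.050293, Gamma_stt = 0.251467, Gamma_tss = 0.000000, Gamma_tst = -0.321878, Gamma_ttt = 1.609388
  tau = 0.833333: gamma = (-0.375000, 0.041667), gamma' = (-0.750000, -0.250000); Gamma_sss = 0.000000, Gamma_sst = -0.058137, Gamma_stt = 0.290685, Gamma_tss = 0.000000, Gamma_tst = -0.327681, Gamma_ttt = 1.638406
  tau = 1.000000: gamma = (-0.500000, 0.000000), gamma' = (-0.750000, -0.250000); Gamma_sss = 0.000000, Gamma_sst = -0.066667, Gamma_stt = 0.333333, Gamma_tss = 0.000000, Gamma_tst = -0.333333, Gamma_ttt = 1.666667
step 0: V^s = 0.2500, V^t = -2.0000
step 1: k1 = (-0.026398, -0.316770), k2 = (-0.033077, -0.330769), k3 = (-0.033104, -0.331039), k4 = (-0.040666, -0.345657); V <- V + (h/6)(k1 + 2k2 + 2k3 + k4): V^s = 0.2389, V^t = -2.1103
step 2: k1 = (-0.040665, -0.345652), k2 = (-0.049207, -0.360850), k3 = (-0.049246, -0.361138), k4 = (-0.058893, -0.376914); V <- V + (h/6)(k1 + 2k2 + 2k3 + k4): V^s = 0.2225, V^t = -2.2307
step 3: k1 = (-0.058892, -0.376907), k2 = (-0.069760, -0.393190), k3 = (-0.069812, -0.393487), k4 = (-0.082048, -0.410242); V <- V + (h/6)(k1 + 2k2 + 2k3 + k4): V^s = 0.1991, V^t = -2.3618

Answer: V^s = 0.1991, V^t = -2.3618


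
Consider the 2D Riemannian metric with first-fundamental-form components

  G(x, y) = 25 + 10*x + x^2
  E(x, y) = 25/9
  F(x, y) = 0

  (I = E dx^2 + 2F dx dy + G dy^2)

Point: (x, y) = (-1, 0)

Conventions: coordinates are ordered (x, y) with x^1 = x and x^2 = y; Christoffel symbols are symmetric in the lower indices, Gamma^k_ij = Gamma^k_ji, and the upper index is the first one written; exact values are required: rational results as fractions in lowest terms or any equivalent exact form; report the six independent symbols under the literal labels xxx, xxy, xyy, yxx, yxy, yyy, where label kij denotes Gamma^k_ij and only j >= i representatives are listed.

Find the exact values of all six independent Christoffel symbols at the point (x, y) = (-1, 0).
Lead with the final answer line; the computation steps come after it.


Answer: Gamma_xxx = 0, Gamma_xxy = 0, Gamma_xyy = -36/25, Gamma_yxx = 0, Gamma_yxy = 1/4, Gamma_yyy = 0

E = 25/9, F = 0, G = 16 at the point
E_x = 0, E_y = 0, F_x = 0, F_y = 0, G_x = 8, G_y = 0
EG - F^2 = 400/9;  g^inv = (9/400) * [[16, 0], [0, 25/9]]
first-kind symbols [ij,l] = (1/2)(d_i g_jl + d_j g_il - d_l g_ij): [xx,x] = E_x/2 = 0, [xx,y] = F_x - E_y/2 = 0, [xy,x] = E_y/2 = 0, [xy,y] = G_x/2 = 4, [yy,x] = F_y - G_x/2 = -4, [yy,y] = G_y/2 = 0
Gamma^x_ij = (G*[ij,x] - F*[ij,y])/(EG - F^2), Gamma^y_ij = (E*[ij,y] - F*[ij,x])/(EG - F^2)


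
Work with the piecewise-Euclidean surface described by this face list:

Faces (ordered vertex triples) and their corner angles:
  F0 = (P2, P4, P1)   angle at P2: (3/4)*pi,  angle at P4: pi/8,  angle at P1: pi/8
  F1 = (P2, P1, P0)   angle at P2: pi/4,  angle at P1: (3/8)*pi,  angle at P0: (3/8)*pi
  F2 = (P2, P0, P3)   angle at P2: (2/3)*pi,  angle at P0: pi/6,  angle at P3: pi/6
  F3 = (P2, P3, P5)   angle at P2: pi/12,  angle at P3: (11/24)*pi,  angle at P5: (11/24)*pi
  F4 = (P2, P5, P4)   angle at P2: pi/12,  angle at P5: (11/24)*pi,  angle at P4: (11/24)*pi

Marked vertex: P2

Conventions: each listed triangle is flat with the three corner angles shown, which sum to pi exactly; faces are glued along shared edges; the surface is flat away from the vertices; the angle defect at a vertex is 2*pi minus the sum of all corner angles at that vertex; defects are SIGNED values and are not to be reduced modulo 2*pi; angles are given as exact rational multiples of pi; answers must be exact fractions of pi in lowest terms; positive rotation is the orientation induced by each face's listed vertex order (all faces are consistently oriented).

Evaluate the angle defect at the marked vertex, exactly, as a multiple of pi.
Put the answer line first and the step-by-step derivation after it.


Answer: defect(P2) = pi/6

Sum of corner angles at P2: (11/6)*pi
defect = 2*pi - (11/6)*pi


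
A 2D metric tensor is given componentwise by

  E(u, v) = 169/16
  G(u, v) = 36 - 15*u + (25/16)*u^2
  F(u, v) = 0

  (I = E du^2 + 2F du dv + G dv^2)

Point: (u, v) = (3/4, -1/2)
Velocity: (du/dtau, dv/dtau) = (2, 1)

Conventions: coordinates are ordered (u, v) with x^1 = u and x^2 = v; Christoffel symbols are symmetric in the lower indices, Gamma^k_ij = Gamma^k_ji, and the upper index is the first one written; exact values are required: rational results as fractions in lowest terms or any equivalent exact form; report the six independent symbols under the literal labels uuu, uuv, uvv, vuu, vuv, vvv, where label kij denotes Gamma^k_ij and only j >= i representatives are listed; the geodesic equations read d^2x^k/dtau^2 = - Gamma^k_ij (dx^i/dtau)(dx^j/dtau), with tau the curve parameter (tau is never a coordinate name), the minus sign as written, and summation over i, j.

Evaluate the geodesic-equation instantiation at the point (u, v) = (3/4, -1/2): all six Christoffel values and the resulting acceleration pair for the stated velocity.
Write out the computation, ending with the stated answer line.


E = 169/16, F = 0, G = 6561/256 at the point
E_u = 0, E_v = 0, F_u = 0, F_v = 0, G_u = -405/32, G_v = 0
EG - F^2 = 1108809/4096;  g^inv = (4096/1108809) * [[6561/256, 0], [0, 169/16]]
first-kind symbols [ij,l] = (1/2)(d_i g_jl + d_j g_il - d_l g_ij): [uu,u] = E_u/2 = 0, [uu,v] = F_u - E_v/2 = 0, [uv,u] = E_v/2 = 0, [uv,v] = G_u/2 = -405/64, [vv,u] = F_v - G_u/2 = 405/64, [vv,v] = G_v/2 = 0
Gamma^u_ij = (G*[ij,u] - F*[ij,v])/(EG - F^2), Gamma^v_ij = (E*[ij,v] - F*[ij,u])/(EG - F^2)
Gamma_uuu = 0, Gamma_uuv = 0, Gamma_uvv = 405/676, Gamma_vuu = 0, Gamma_vuv = -20/81, Gamma_vvv = 0
d^2u/dtau^2 = -(Gamma_uuu*(2)^2 + 2*Gamma_uuv*(2)*(1) + Gamma_uvv*(1)^2) = -405/676
d^2v/dtau^2 = -(Gamma_vuu*(2)^2 + 2*Gamma_vuv*(2)*(1) + Gamma_vvv*(1)^2) = 80/81

Answer: Gamma_uuu = 0, Gamma_uuv = 0, Gamma_uvv = 405/676, Gamma_vuu = 0, Gamma_vuv = -20/81, Gamma_vvv = 0; accelerations (d^2u/dtau^2, d^2v/dtau^2) = (-405/676, 80/81)


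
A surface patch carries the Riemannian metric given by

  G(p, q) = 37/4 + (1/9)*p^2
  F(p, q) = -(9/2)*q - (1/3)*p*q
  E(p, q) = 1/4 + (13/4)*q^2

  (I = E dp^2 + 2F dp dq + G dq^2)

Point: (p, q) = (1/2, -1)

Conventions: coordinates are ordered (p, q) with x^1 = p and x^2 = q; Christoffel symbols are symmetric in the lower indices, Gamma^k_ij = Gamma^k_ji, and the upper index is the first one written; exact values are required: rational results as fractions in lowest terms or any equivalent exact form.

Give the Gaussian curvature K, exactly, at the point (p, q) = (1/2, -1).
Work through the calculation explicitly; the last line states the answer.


E = 7/2, F = 14/3, G = 167/18, EG - F^2 = 385/36 at the point
E_p = 0, E_q = -13/2, F_p = 1/3, F_q = -14/3, G_p = 1/9, G_q = 0
E_qq = 13/2, F_pq = -1/3, G_pp = 2/9
Using the Brioschi determinant formula for K from the metric derivatives:
M1 = [[-E_qq/2 + F_pq - G_pp/2, E_p/2, F_p - E_q/2], [F_q - G_p/2, E, F], [G_q/2, F, G]] = [[-133/36, 0, 43/12], [-85/18, 7/2, 14/3], [0, 14/3, 167/18]]; det M1 = -153545/1296
M2 = [[0, E_q/2, G_p/2], [E_q/2, E, F], [G_p/2, F, G]] = [[0, -13/4, 1/18], [-13/4, 7/2, 14/3], [1/18, 14/3, 167/18]]; det M2 = -258403/2592
det M1 - det M2 = -16229/864; K = -16229/864 / (385/36)^2 = -48687/296450

Answer: K = -48687/296450


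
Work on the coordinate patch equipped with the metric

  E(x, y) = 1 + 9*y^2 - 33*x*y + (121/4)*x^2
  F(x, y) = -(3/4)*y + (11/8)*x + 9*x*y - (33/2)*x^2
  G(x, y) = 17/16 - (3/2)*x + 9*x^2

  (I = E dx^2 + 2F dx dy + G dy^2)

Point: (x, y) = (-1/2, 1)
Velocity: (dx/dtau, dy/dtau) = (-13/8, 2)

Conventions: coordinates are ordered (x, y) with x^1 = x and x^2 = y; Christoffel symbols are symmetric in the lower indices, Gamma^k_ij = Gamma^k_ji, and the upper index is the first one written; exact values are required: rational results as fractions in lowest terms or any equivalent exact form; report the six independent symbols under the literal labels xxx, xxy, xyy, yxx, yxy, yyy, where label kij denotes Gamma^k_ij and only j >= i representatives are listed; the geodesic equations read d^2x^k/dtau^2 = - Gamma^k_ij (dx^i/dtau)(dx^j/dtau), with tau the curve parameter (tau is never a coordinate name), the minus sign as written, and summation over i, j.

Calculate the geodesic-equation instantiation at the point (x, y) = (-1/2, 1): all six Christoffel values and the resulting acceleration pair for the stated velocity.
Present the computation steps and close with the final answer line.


E = 545/16, F = -161/16, G = 65/16 at the point
E_x = -253/4, E_y = 69/2, F_x = 215/8, F_y = -21/4, G_x = -21/2, G_y = 0
EG - F^2 = 297/8;  g^inv = (8/297) * [[65/16, 161/16], [161/16, 545/16]]
first-kind symbols [ij,l] = (1/2)(d_i g_jl + d_j g_il - d_l g_ij): [xx,x] = E_x/2 = -253/8, [xx,y] = F_x - E_y/2 = 77/8, [xy,x] = E_y/2 = 69/4, [xy,y] = G_x/2 = -21/4, [yy,x] = F_y - G_x/2 = 0, [yy,y] = G_y/2 = 0
Gamma^x_ij = (G*[ij,x] - F*[ij,y])/(EG - F^2), Gamma^y_ij = (E*[ij,y] - F*[ij,x])/(EG - F^2)
Gamma_xxx = -23/27, Gamma_xxy = 46/99, Gamma_xyy = 0, Gamma_yxx = 7/27, Gamma_yxy = -14/99, Gamma_yyy = 0
d^2x/dtau^2 = -(Gamma_xxx*(-13/8)^2 + 2*Gamma_xxy*(-13/8)*(2) + Gamma_xyy*(2)^2) = 100165/19008
d^2y/dtau^2 = -(Gamma_yxx*(-13/8)^2 + 2*Gamma_yxy*(-13/8)*(2) + Gamma_yyy*(2)^2) = -30485/19008

Answer: Gamma_xxx = -23/27, Gamma_xxy = 46/99, Gamma_xyy = 0, Gamma_yxx = 7/27, Gamma_yxy = -14/99, Gamma_yyy = 0; accelerations (d^2x/dtau^2, d^2y/dtau^2) = (100165/19008, -30485/19008)


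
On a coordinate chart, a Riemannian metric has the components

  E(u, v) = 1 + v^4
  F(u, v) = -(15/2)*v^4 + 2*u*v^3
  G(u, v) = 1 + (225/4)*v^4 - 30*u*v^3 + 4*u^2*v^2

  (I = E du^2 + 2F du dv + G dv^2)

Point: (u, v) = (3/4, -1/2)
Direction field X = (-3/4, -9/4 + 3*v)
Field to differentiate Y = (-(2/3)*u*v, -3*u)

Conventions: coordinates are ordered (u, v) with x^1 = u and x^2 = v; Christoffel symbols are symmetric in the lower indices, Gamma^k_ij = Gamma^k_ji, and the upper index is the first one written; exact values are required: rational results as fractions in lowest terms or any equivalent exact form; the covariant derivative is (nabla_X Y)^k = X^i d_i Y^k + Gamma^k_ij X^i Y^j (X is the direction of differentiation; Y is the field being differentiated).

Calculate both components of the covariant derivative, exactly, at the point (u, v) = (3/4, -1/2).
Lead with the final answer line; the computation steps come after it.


Answer: (nabla_X Y)^u = 16241/4072, (nabla_X Y)^v = -45945/2036

E = 17/16, F = -21/32, G = 505/64 at the point
E_u = 0, E_v = -1/2, F_u = -1/4, F_v = 39/8, G_u = 21/4, G_v = -189/4
EG - F^2 = 509/64;  g^inv = (64/509) * [[505/64, 21/32], [21/32, 17/16]]
first-kind symbols [ij,l] = (1/2)(d_i g_jl + d_j g_il - d_l g_ij): [uu,u] = E_u/2 = 0, [uu,v] = F_u - E_v/2 = 0, [uv,u] = E_v/2 = -1/4, [uv,v] = G_u/2 = 21/8, [vv,u] = F_v - G_u/2 = 9/4, [vv,v] = G_v/2 = -189/8
Gamma^u_ij = (G*[ij,u] - F*[ij,v])/(EG - F^2), Gamma^v_ij = (E*[ij,v] - F*[ij,u])/(EG - F^2)
Gamma_uuu = 0, Gamma_uuv = -16/509, Gamma_uvv = 144/509, Gamma_vuu = 0, Gamma_vuv = 168/509, Gamma_vvv = -1512/509
X = (-3/4, -15/4), Y = (1/4, -9/4) at the point


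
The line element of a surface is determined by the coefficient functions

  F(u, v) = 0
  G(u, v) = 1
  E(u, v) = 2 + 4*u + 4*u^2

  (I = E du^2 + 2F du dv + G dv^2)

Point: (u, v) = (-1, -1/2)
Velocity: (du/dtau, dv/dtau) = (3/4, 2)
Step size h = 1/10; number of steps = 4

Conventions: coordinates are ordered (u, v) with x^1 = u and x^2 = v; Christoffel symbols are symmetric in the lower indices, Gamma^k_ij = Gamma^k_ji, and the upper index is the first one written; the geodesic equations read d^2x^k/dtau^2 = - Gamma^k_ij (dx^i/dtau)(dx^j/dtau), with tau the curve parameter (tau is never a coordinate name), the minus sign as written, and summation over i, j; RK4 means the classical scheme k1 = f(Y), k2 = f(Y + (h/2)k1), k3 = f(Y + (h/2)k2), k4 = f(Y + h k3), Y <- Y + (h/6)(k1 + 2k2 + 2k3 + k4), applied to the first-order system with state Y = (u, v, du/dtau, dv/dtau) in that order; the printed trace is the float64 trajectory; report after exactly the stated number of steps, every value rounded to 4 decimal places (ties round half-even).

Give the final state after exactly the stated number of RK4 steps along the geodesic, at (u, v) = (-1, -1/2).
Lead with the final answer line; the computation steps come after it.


Answer: u = -0.6475, v = 0.3000, du/dtau = 1.0173, dv/dtau = 2.0000

f(Y) = (du/dtau, dv/dtau, -Gamma^u_ij Y'^i Y'^j, -Gamma^v_ij Y'^i Y'^j) with the Gammas evaluated at the stage position; h = 0.100000; intermediate values shown to 6 dp
step 0: u = -1.0000, v = -0.5000, du/dtau = 0.7500, dv/dtau = 2.0000
step 1:
  k1: at (u, v) = (-1.000000, -0.500000), (du/dtau, dv/dtau) = (0.750000, 2.000000); Gamma_uuu = -1.000000, Gamma_uuv = 0.000000, Gamma_uvv = 0.000000, Gamma_vuu = 0.000000, Gamma_vuv = 0.000000, Gamma_vvv = 0.000000; k1 = (0.750000, 2.000000, 0.562500, 0.000000)
  k2: at (u, v) = (-0.962500, -0.400000), (du/dtau, dv/dtau) = (0.778125, 2.000000); Gamma_uuu = -0.996969, Gamma_uuv = 0.000000, Gamma_uvv = 0.000000, Gamma_vuu = 0.000000, Gamma_vuv = 0.000000, Gamma_vvv = 0.000000; k2 = (0.778125, 2.000000, 0.603643, 0.000000)
  k3: at (u, v) = (-0.961094, -0.400000), (du/dtau, dv/dtau) = (0.780182, 2.000000); Gamma_uuu = -0.996728, Gamma_uuv = 0.000000, Gamma_uvv = 0.000000, Gamma_vuu = 0.000000, Gamma_vuv = 0.000000, Gamma_vvv = 0.000000; k3 = (0.780182, 2.000000, 0.606693, 0.000000)
  k4: at (u, v) = (-0.921982, -0.300000), (du/dtau, dv/dtau) = (0.810669, 2.000000); Gamma_uuu = -0.985781, Gamma_uuv = 0.000000, Gamma_uvv = 0.000000, Gamma_vuu = 0.000000, Gamma_vuv = 0.000000, Gamma_vvv = 0.000000; k4 = (0.810669, 2.000000, 0.647840, 0.000000)
  Y <- Y + (h/6)(k1 + 2k2 + 2k3 + k4): u = -0.9220, v = -0.3000, du/dtau = 0.8105, dv/dtau = 2.0000
step 2:
  k1: at (u, v) = (-0.922045, -0.300000), (du/dtau, dv/dtau) = (0.810517, 2.000000); Gamma_uuu = -0.985806, Gamma_uuv = 0.000000, Gamma_uvv = 0.000000, Gamma_vuu = 0.000000, Gamma_vuv = 0.000000, Gamma_vvv = 0.000000; k1 = (0.810517, 2.000000, 0.647613, 0.000000)
  k2: at (u, v) = (-0.881519, -0.200000), (du/dtau, dv/dtau) = (0.842897, 2.000000); Gamma_uuu = -0.964512, Gamma_uuv = 0.000000, Gamma_uvv = 0.000000, Gamma_vuu = 0.000000, Gamma_vuv = 0.000000, Gamma_vvv = 0.000000; k2 = (0.842897, 2.000000, 0.685263, 0.000000)
  k3: at (u, v) = (-0.879900, -0.200000), (du/dtau, dv/dtau) = (0.844780, 2.000000); Gamma_uuu = -0.963421, Gamma_uuv = 0.000000, Gamma_uvv = 0.000000, Gamma_vuu = 0.000000, Gamma_vuv = 0.000000, Gamma_vvv = 0.000000; k3 = (0.844780, 2.000000, 0.687549, 0.000000)
  k4: at (u, v) = (-0.837567, -0.100000), (du/dtau, dv/dtau) = (0.879272, 2.000000); Gamma_uuu = -0.927506, Gamma_uuv = 0.000000, Gamma_uvv = 0.000000, Gamma_vuu = 0.000000, Gamma_vuv = 0.000000, Gamma_vvv = 0.000000; k4 = (0.879272, 2.000000, 0.717072, 0.000000)
  Y <- Y + (h/6)(k1 + 2k2 + 2k3 + k4): u = -0.8376, v = -0.1000, du/dtau = 0.8790, dv/dtau = 2.0000
step 3:
  k1: at (u, v) = (-0.837626, -0.100000), (du/dtau, dv/dtau) = (0.879022, 2.000000); Gamma_uuu = -0.927566, Gamma_uuv = 0.000000, Gamma_uvv = 0.000000, Gamma_vuu = 0.000000, Gamma_vuv = 0.000000, Gamma_vvv = 0.000000; k1 = (0.879022, 2.000000, 0.716712, 0.000000)
  k2: at (u, v) = (-0.793675, 0.000000), (du/dtau, dv/dtau) = (0.914858, 2.000000); Gamma_uuu = -0.873396, Gamma_uuv = 0.000000, Gamma_uvv = 0.000000, Gamma_vuu = 0.000000, Gamma_vuv = 0.000000, Gamma_vvv = 0.000000; k2 = (0.914858, 2.000000, 0.731001, 0.000000)
  k3: at (u, v) = (-0.791883, 0.000000), (du/dtau, dv/dtau) = (0.915572, 2.000000); Gamma_uuu = -0.870784, Gamma_uuv = 0.000000, Gamma_uvv = 0.000000, Gamma_vuu = 0.000000, Gamma_vuv = 0.000000, Gamma_vvv = 0.000000; k3 = (0.915572, 2.000000, 0.729954, 0.000000)
  k4: at (u, v) = (-0.746069, 0.100000), (du/dtau, dv/dtau) = (0.952017, 2.000000); Gamma_uuu = -0.792365, Gamma_uuv = 0.000000, Gamma_uvv = 0.000000, Gamma_vuu = 0.000000, Gamma_vuv = 0.000000, Gamma_vvv = 0.000000; k4 = (0.952017, 2.000000, 0.718150, 0.000000)
  Y <- Y + (h/6)(k1 + 2k2 + 2k3 + k4): u = -0.7461, v = 0.1000, du/dtau = 0.9516, dv/dtau = 2.0000
step 4:
  k1: at (u, v) = (-0.746095, 0.100000), (du/dtau, dv/dtau) = (0.951635, 2.000000); Gamma_uuu = -0.792416, Gamma_uuv = 0.000000, Gamma_uvv = 0.000000, Gamma_vuu = 0.000000, Gamma_vuv = 0.000000, Gamma_vvv = 0.000000; k1 = (0.951635, 2.000000, 0.717619, 0.000000)
  k2: at (u, v) = (-0.698513, 0.200000), (du/dtau, dv/dtau) = (0.987516, 2.000000); Gamma_uuu = -0.685929, Gamma_uuv = 0.000000, Gamma_uvv = 0.000000, Gamma_vuu = 0.000000, Gamma_vuv = 0.000000, Gamma_vvv = 0.000000; k2 = (0.987516, 2.000000, 0.668909, 0.000000)
  k3: at (u, v) = (-0.696719, 0.200000), (du/dtau, dv/dtau) = (0.985080, 2.000000); Gamma_uuu = -0.681399, Gamma_uuv = 0.000000, Gamma_uvv = 0.000000, Gamma_vuu = 0.000000, Gamma_vuv = 0.000000, Gamma_vvv = 0.000000; k3 = (0.985080, 2.000000, 0.661218, 0.000000)
  k4: at (u, v) = (-0.647587, 0.300000), (du/dtau, dv/dtau) = (1.017757, 2.000000); Gamma_uuu = -0.543033, Gamma_uuv = 0.000000, Gamma_uvv = 0.000000, Gamma_vuu = 0.000000, Gamma_vuv = 0.000000, Gamma_vvv = 0.000000; k4 = (1.017757, 2.000000, 0.562489, 0.000000)
  Y <- Y + (h/6)(k1 + 2k2 + 2k3 + k4): u = -0.6475, v = 0.3000, du/dtau = 1.0173, dv/dtau = 2.0000


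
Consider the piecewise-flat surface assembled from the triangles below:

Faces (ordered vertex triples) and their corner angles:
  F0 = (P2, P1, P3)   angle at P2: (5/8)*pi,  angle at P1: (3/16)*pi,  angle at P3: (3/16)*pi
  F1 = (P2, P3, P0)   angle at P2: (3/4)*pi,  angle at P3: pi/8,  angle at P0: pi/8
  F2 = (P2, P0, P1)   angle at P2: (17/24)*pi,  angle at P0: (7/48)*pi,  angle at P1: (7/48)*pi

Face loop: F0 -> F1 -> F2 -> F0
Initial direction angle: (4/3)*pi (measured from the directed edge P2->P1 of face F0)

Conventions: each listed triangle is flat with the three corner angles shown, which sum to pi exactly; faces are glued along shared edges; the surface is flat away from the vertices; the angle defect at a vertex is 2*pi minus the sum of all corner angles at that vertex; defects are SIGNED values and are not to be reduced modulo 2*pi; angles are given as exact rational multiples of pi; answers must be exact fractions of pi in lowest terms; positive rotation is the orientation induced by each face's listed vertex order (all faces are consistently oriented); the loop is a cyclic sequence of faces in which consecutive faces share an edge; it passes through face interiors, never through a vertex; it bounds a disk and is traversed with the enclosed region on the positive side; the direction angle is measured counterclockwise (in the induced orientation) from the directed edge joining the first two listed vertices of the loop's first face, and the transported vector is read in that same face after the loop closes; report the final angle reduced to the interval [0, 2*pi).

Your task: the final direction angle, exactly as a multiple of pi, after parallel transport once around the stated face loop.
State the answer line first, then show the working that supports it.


Answer: final direction angle = (5/4)*pi

enclosed vertex P2: corner angles sum to (25/12)*pi, defect = 2*pi - (25/12)*pi = -pi/12
final direction = starting direction + enclosed defect total, reduced mod 2*pi (induced orientation)
final angle = (4/3)*pi - pi/12 = (5/4)*pi (mod 2*pi)


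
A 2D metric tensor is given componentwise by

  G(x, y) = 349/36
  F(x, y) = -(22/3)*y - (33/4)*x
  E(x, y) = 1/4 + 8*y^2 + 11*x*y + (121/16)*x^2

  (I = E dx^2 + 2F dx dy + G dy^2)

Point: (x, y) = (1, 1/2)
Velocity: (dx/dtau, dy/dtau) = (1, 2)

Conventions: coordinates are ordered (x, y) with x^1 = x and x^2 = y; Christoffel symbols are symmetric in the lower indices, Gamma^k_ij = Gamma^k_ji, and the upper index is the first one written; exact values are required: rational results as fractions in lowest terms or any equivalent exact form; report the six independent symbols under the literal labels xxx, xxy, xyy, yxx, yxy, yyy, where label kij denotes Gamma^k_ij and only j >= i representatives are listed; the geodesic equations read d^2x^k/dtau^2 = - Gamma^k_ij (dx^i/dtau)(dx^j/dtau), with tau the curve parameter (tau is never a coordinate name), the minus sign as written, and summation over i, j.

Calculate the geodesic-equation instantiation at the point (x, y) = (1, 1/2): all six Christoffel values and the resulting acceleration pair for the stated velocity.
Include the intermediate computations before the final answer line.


E = 245/16, F = -143/12, G = 349/36 at the point
E_x = 165/8, E_y = 19, F_x = -33/4, F_y = -22/3, G_x = 0, G_y = 0
EG - F^2 = 3709/576;  g^inv = (576/3709) * [[349/36, 143/12], [143/12, 245/16]]
first-kind symbols [ij,l] = (1/2)(d_i g_jl + d_j g_il - d_l g_ij): [xx,x] = E_x/2 = 165/16, [xx,y] = F_x - E_y/2 = -71/4, [xy,x] = E_y/2 = 19/2, [xy,y] = G_x/2 = 0, [yy,x] = F_y - G_x/2 = -22/3, [yy,y] = G_y/2 = 0
Gamma^x_ij = (G*[ij,x] - F*[ij,y])/(EG - F^2), Gamma^y_ij = (E*[ij,y] - F*[ij,x])/(EG - F^2)
Gamma_xxx = -64251/3709, Gamma_xxy = 53048/3709, Gamma_xyy = -122848/11127, Gamma_yxx = -85770/3709, Gamma_yxy = 65208/3709, Gamma_yyy = -50336/3709
d^2x/dtau^2 = -(Gamma_xxx*(1)^2 + 2*Gamma_xxy*(1)*(2) + Gamma_xyy*(2)^2) = 47569/11127
d^2y/dtau^2 = -(Gamma_yxx*(1)^2 + 2*Gamma_yxy*(1)*(2) + Gamma_yyy*(2)^2) = 26282/3709

Answer: Gamma_xxx = -64251/3709, Gamma_xxy = 53048/3709, Gamma_xyy = -122848/11127, Gamma_yxx = -85770/3709, Gamma_yxy = 65208/3709, Gamma_yyy = -50336/3709; accelerations (d^2x/dtau^2, d^2y/dtau^2) = (47569/11127, 26282/3709)


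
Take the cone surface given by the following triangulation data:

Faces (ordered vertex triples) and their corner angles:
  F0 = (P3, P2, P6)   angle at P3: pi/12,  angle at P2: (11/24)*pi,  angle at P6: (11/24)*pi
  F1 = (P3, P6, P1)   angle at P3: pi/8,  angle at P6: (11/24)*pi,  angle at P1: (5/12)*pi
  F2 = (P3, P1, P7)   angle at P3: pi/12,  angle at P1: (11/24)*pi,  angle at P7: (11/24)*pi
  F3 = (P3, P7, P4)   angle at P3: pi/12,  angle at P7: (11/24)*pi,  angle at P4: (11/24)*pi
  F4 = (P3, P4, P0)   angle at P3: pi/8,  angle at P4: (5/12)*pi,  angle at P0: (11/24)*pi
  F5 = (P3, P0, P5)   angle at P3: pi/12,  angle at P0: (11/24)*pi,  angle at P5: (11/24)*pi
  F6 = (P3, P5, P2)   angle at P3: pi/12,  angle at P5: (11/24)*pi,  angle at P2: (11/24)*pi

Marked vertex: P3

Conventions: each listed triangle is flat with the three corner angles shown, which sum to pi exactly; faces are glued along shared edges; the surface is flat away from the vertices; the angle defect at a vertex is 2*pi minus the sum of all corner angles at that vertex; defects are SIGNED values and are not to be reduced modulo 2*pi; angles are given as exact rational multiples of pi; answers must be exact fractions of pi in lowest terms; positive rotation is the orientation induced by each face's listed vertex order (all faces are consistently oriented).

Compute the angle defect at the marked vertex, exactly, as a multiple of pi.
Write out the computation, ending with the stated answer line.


Sum of corner angles at P3: (2/3)*pi
defect = 2*pi - (2/3)*pi

Answer: defect(P3) = (4/3)*pi
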